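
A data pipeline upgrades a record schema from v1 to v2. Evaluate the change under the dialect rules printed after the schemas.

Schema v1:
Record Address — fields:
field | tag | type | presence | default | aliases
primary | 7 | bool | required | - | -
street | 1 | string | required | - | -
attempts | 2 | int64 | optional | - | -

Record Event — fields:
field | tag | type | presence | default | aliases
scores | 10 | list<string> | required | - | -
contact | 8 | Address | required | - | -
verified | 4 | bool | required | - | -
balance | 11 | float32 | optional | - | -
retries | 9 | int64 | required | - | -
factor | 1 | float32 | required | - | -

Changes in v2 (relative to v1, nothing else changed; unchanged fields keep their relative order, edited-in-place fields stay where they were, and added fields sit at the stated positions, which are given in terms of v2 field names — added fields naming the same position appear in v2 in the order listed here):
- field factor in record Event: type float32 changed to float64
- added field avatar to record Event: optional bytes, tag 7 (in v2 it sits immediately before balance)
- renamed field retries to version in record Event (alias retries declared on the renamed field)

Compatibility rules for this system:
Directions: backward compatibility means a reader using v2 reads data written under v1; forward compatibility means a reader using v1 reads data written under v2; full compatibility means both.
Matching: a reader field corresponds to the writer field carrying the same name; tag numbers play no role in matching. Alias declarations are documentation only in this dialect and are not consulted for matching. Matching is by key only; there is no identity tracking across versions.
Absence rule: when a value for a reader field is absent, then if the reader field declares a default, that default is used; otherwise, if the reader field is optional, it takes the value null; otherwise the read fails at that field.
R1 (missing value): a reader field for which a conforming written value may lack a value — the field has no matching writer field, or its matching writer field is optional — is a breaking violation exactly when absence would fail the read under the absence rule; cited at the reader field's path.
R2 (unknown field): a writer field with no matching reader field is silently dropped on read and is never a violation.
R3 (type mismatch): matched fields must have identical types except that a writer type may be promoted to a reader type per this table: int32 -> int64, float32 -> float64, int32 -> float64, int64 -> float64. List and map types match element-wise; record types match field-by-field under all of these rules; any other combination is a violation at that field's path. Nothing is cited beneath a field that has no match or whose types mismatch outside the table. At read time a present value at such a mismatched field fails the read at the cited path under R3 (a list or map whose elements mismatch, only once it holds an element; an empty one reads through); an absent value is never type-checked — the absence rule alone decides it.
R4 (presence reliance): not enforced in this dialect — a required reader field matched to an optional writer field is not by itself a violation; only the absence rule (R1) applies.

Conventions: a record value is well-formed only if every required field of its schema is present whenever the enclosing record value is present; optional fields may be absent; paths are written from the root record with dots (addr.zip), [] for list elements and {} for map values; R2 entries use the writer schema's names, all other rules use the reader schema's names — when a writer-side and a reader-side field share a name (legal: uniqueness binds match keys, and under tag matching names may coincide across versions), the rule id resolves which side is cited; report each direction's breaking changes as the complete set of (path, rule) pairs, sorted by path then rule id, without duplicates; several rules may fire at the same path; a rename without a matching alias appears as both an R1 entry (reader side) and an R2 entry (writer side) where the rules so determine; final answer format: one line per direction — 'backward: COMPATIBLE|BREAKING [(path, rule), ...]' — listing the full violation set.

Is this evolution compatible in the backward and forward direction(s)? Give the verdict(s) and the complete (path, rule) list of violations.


the writer's type comes first in each Event pair
backward pass over Event, reader schema v2, writer schema v1:
  scores: list<string> -> list<string>, writer required; from scores
  contact: Address -> Address, writer required; from contact
  verified: bool -> bool, writer required; from verified
  no writer field matches reader avatar
  balance: float32 -> float32, writer optional; from balance
  no writer field matches reader version
  factor: float32 -> float64, writer required; from factor
  leftover writer field: retries
  contact.primary: bool -> bool, writer required; from contact.primary
  contact.street: string -> string, writer required; from contact.street
  contact.attempts: int64 -> int64, writer optional; from contact.attempts
  violation R1 at version
  => backward: BREAKING (1)
forward pass over Event, reader schema v1, writer schema v2:
  scores: list<string> -> list<string>, writer required; from scores
  contact: Address -> Address, writer required; from contact
  verified: bool -> bool, writer required; from verified
  balance: float32 -> float32, writer optional; from balance
  no writer field matches reader retries
  factor: float64 -> float32, writer required; from factor
  leftover writer field: avatar
  leftover writer field: version
  contact.primary: bool -> bool, writer required; from contact.primary
  contact.street: string -> string, writer required; from contact.street
  contact.attempts: int64 -> int64, writer optional; from contact.attempts
  violation R3 at factor
  violation R1 at retries
  => forward: BREAKING (2)

backward: BREAKING [(version, R1)]; forward: BREAKING [(factor, R3), (retries, R1)]


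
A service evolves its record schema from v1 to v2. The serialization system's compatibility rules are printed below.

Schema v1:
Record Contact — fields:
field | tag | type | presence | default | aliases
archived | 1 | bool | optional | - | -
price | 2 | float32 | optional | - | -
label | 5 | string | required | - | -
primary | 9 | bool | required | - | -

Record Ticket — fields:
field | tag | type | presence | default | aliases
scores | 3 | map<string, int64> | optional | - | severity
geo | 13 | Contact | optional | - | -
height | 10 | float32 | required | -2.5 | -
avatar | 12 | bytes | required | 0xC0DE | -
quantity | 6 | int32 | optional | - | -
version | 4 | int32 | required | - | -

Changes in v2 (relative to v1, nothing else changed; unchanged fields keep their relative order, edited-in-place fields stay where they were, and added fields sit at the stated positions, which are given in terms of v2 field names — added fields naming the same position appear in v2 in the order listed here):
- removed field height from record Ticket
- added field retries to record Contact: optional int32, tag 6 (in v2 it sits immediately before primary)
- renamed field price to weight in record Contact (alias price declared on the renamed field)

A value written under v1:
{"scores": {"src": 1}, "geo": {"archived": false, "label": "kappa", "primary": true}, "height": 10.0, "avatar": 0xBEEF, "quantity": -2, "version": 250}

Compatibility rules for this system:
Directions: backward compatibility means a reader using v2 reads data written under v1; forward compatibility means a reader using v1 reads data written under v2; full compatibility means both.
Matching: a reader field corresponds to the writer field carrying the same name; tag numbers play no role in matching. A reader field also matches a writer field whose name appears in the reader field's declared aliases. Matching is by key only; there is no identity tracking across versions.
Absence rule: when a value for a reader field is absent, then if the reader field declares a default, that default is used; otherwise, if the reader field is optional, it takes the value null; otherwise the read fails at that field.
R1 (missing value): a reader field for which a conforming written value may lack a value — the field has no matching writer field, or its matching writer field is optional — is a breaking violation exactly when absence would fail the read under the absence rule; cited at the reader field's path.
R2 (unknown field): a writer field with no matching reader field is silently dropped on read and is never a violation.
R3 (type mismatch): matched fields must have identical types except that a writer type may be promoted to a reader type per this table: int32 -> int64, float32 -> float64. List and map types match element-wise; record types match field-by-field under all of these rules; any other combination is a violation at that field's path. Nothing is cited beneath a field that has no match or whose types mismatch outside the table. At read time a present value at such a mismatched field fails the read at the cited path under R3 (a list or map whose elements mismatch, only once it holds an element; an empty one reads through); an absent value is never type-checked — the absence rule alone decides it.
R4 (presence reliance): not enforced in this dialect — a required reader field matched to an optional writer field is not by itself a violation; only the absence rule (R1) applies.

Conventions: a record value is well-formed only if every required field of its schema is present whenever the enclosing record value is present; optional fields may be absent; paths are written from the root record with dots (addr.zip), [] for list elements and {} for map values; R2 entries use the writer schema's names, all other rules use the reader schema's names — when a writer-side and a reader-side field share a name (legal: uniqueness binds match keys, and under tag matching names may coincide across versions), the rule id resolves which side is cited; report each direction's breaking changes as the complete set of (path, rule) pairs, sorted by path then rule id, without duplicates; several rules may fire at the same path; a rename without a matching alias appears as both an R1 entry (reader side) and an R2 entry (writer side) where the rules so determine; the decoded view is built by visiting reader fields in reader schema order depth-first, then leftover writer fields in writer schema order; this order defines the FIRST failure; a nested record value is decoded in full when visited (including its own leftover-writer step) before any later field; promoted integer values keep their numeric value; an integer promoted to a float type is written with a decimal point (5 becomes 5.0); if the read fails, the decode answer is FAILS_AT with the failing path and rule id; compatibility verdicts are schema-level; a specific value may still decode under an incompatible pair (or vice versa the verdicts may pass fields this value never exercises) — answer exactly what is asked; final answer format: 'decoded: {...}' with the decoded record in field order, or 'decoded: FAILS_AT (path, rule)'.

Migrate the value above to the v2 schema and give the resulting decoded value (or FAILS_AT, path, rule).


arrows below run writer -> reader for Ticket
migrating the Ticket value to v2:
  scores := {"src": 1}
  geo.archived := false
  geo.weight := null (not supplied -> null)
  geo.label := "kappa"
  geo.retries := null (not supplied -> null)
  geo.primary := true
  avatar := 0xBEEF
  quantity := -2
  version := 250
  writer height: unmatched, discarded
  => decoded: {"scores": {"src": 1}, "geo": {"archived": false, "weight": null, "label": "kappa", "retries": null, "primary": true}, "avatar": 0xBEEF, "quantity": -2, "version": 250}

decoded: {"scores": {"src": 1}, "geo": {"archived": false, "weight": null, "label": "kappa", "retries": null, "primary": true}, "avatar": 0xBEEF, "quantity": -2, "version": 250}


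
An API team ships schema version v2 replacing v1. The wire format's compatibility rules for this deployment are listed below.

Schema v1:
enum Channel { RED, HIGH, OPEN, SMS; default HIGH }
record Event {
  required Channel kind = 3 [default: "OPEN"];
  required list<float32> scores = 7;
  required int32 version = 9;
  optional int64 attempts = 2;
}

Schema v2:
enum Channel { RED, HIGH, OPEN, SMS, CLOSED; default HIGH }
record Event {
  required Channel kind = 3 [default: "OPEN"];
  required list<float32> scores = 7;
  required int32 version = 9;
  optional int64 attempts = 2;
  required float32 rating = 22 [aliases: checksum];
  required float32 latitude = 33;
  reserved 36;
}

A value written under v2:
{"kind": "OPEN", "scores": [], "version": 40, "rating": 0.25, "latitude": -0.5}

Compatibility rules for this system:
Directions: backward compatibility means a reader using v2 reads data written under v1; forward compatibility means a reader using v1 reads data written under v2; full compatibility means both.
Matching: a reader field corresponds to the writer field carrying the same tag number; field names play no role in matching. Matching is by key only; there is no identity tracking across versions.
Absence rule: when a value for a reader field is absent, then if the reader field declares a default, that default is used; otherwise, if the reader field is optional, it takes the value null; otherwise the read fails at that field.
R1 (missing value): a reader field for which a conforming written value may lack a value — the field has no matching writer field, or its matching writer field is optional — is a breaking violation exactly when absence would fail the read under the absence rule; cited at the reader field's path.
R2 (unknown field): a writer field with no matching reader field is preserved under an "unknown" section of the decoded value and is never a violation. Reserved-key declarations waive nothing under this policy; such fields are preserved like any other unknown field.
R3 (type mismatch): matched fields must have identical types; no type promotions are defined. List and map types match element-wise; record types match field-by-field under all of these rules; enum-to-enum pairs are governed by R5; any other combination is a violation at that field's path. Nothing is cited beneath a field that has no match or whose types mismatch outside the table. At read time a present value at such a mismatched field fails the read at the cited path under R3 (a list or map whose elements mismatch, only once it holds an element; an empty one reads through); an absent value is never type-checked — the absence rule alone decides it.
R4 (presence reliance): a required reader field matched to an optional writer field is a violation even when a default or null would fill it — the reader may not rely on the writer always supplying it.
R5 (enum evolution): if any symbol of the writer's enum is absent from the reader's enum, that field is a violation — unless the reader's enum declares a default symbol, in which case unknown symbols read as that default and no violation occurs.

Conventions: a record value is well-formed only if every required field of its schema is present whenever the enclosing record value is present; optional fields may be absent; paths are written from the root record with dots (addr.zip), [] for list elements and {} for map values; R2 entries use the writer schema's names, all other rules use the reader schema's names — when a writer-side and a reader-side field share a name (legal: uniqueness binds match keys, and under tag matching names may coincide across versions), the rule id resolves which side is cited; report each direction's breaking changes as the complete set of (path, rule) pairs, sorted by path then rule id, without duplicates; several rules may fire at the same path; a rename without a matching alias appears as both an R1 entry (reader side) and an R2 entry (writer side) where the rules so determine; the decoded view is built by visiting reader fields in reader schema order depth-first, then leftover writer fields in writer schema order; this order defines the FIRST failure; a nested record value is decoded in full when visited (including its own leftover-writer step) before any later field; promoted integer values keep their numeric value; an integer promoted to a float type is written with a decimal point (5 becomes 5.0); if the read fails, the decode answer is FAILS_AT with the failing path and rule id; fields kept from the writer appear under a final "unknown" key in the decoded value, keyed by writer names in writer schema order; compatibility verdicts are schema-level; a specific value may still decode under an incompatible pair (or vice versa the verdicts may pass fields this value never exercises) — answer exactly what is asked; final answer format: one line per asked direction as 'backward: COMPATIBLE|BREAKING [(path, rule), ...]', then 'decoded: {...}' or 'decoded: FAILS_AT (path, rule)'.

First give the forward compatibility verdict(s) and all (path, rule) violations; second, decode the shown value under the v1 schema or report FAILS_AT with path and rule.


forward: COMPATIBLE []; decoded: {"kind": "OPEN", "scores": [], "version": 40, "attempts": null, "unknown": {"rating": 0.25, "latitude": -0.5}}

arrows below run writer -> reader for Event
forward analysis of Event with v1 as reader and v2 as writer:
  kind <- kind (Channel -> Channel, writer required)
  scores <- scores (list<float32> -> list<float32>, writer required)
  version <- version (int32 -> int32, writer required)
  attempts <- attempts (int64 -> int64, writer optional)
  writer field rating has no reader counterpart
  writer field latitude has no reader counterpart
  => no violations; forward on Event: COMPATIBLE
migrating the Event value to v1:
  kind := "OPEN"
  scores := []
  version := 40
  attempts := null (absent, optional -> null)
  writer rating: kept under "unknown"
  writer latitude: kept under "unknown"
  => decoded: {"kind": "OPEN", "scores": [], "version": 40, "attempts": null, "unknown": {"rating": 0.25, "latitude": -0.5}}
the other Event changes do not affect what is asked:
  enum Channel (field kind in record Event): symbol CLOSED added -> fires no rule on Event, leaving the asked answer as it is


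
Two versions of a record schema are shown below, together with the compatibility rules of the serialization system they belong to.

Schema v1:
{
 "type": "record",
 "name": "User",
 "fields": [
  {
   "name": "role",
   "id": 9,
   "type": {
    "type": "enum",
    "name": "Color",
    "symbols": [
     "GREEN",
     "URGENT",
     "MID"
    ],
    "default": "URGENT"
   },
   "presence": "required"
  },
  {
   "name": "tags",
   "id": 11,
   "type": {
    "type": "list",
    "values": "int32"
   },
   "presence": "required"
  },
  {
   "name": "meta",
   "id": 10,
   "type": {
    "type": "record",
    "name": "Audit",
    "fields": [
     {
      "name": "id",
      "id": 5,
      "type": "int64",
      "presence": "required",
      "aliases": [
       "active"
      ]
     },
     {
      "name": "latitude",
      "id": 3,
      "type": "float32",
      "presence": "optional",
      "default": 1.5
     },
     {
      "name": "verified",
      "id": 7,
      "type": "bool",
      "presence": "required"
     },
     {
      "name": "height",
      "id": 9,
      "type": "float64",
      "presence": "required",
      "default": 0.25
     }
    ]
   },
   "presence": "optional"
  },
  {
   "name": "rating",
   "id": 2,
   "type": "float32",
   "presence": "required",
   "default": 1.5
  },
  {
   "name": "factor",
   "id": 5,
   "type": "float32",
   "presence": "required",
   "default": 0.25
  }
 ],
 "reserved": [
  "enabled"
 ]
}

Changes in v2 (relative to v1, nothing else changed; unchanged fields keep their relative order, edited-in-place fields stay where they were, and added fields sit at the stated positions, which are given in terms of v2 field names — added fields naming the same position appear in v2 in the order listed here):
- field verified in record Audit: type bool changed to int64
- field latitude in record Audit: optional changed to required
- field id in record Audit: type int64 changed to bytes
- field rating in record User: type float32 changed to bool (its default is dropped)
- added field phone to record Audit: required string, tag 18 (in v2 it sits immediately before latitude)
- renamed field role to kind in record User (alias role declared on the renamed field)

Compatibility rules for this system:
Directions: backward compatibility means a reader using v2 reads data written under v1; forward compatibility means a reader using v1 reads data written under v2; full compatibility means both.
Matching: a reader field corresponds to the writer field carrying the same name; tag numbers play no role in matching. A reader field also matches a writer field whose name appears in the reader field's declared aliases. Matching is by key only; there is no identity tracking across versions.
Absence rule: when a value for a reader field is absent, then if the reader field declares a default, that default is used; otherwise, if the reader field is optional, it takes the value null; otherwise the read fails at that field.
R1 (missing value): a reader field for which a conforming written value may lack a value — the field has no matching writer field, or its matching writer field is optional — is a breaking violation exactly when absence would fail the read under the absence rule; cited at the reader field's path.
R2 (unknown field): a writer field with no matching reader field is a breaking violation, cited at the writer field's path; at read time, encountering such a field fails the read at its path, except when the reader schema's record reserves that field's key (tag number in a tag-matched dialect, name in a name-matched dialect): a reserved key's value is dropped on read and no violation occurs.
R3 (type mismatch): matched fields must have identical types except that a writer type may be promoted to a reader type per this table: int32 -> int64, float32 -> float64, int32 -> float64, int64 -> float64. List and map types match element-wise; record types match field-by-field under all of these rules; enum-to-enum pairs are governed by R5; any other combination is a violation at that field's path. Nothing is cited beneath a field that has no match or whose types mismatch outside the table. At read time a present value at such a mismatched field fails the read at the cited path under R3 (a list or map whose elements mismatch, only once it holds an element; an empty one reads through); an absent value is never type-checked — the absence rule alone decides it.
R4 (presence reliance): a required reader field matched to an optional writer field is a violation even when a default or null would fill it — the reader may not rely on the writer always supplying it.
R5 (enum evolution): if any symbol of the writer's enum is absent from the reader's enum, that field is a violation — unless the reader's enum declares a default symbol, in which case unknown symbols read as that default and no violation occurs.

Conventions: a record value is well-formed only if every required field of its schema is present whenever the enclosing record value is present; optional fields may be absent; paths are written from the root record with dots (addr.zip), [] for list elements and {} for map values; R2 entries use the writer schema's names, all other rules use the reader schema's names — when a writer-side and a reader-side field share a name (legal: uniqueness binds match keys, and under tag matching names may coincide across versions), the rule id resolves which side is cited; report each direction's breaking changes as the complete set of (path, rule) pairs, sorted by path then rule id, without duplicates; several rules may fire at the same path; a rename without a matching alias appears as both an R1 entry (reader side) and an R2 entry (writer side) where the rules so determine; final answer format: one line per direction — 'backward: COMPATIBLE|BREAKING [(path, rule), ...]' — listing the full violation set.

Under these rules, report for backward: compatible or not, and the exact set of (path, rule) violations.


backward: BREAKING [(meta.id, R3), (meta.latitude, R4), (meta.phone, R1), (meta.verified, R3), (rating, R3)]

in User below, arrows point writer -> reader
backward on User — v2 reading data written by v1:
  kind <- role (Color -> Color, writer required)
  tags <- tags (list<int32> -> list<int32>, writer required)
  meta <- meta (Audit -> Audit, writer optional)
  rating <- rating (float32 -> bool, writer required)
  factor <- factor (float32 -> float32, writer required)
  meta.id <- meta.id (int64 -> bytes, writer required)
  no writer field matches reader meta.phone
  meta.latitude <- meta.latitude (float32 -> float32, writer optional)
  meta.verified <- meta.verified (bool -> int64, writer required)
  meta.height <- meta.height (float64 -> float64, writer required)
  violation R3 at meta.id
  violation R4 at meta.latitude
  violation R1 at meta.phone
  violation R3 at meta.verified
  violation R3 at rating
  => backward: BREAKING (5)
diffs on User not affecting the asked answer:
  renamed field role to kind in record User (alias role declared on the renamed field) -> fires only in the forward direction of User, which is not asked here


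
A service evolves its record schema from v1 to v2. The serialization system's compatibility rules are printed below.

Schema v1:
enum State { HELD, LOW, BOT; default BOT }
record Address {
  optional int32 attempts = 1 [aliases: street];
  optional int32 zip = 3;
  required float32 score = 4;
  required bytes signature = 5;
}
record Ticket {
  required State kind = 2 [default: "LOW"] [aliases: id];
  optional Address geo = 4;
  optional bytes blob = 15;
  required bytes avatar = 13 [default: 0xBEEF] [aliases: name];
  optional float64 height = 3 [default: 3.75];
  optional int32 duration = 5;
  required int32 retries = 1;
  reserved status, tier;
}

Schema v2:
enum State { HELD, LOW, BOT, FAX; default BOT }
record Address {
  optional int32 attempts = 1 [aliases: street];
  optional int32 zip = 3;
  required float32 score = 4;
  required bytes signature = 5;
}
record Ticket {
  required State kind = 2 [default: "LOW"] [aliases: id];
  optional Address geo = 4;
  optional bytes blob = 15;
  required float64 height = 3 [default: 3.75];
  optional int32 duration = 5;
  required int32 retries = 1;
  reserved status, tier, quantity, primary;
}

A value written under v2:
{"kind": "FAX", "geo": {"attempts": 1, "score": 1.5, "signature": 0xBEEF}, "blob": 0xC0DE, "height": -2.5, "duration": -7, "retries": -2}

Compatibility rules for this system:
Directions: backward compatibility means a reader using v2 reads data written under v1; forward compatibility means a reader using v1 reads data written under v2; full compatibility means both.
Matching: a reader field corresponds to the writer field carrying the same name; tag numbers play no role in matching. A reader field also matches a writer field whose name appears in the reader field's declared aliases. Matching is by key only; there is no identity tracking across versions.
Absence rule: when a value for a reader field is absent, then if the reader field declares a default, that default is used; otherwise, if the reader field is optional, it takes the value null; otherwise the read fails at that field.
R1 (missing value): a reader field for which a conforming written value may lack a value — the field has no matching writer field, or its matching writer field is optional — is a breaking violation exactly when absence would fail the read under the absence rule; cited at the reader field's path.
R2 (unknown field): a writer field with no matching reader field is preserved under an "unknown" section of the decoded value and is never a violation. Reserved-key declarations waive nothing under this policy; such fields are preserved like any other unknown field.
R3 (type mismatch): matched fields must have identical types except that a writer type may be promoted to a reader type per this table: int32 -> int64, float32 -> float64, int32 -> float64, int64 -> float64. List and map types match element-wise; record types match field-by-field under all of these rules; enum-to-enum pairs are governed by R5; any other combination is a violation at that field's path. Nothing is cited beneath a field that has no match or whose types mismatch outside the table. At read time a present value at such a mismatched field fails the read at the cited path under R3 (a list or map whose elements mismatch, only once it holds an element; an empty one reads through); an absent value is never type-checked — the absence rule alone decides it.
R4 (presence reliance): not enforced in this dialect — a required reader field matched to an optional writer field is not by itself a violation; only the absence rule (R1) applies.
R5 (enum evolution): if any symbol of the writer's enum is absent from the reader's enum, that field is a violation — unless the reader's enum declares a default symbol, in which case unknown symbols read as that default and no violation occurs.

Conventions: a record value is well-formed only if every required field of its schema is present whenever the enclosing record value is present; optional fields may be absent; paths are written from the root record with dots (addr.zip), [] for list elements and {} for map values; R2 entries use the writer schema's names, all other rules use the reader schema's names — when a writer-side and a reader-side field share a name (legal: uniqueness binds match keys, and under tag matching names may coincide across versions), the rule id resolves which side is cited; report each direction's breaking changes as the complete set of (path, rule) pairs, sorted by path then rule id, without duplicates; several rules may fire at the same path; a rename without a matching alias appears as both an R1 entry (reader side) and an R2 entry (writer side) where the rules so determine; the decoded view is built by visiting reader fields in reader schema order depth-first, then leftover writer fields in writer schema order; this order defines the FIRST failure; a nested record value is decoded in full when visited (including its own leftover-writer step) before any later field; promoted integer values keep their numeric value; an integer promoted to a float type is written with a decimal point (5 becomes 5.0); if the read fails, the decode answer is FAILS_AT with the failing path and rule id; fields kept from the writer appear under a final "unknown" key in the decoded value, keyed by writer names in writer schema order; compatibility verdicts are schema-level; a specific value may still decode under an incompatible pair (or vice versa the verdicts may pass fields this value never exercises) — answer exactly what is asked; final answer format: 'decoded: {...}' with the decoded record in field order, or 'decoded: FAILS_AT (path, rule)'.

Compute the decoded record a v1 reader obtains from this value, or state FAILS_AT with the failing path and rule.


arrows below run writer -> reader for Ticket
decoding the Ticket value with the v1 reader:
  kind := "BOT" (symbol FAX -> reader default)
  geo.attempts := 1
  geo.zip := null (not supplied -> null)
  geo.score := 1.5
  geo.signature := 0xBEEF
  blob := 0xC0DE
  avatar := 0xBEEF (no value, default fills)
  height := -2.5
  duration := -7
  retries := -2
  => decoded: {"kind": "BOT", "geo": {"attempts": 1, "zip": null, "score": 1.5, "signature": 0xBEEF}, "blob": 0xC0DE, "avatar": 0xBEEF, "height": -2.5, "duration": -7, "retries": -2}
ruling out the remaining Ticket differences:
  field height in record Ticket: optional changed to required -> fires no rule on Ticket under this dialect and leaves the result unchanged
  removed field avatar from record Ticket -> fires no rule on Ticket under this dialect and leaves the result unchanged
  enum State (field kind in record Ticket): symbol FAX added -> fires no rule on Ticket under this dialect and leaves the result unchanged

decoded: {"kind": "BOT", "geo": {"attempts": 1, "zip": null, "score": 1.5, "signature": 0xBEEF}, "blob": 0xC0DE, "avatar": 0xBEEF, "height": -2.5, "duration": -7, "retries": -2}


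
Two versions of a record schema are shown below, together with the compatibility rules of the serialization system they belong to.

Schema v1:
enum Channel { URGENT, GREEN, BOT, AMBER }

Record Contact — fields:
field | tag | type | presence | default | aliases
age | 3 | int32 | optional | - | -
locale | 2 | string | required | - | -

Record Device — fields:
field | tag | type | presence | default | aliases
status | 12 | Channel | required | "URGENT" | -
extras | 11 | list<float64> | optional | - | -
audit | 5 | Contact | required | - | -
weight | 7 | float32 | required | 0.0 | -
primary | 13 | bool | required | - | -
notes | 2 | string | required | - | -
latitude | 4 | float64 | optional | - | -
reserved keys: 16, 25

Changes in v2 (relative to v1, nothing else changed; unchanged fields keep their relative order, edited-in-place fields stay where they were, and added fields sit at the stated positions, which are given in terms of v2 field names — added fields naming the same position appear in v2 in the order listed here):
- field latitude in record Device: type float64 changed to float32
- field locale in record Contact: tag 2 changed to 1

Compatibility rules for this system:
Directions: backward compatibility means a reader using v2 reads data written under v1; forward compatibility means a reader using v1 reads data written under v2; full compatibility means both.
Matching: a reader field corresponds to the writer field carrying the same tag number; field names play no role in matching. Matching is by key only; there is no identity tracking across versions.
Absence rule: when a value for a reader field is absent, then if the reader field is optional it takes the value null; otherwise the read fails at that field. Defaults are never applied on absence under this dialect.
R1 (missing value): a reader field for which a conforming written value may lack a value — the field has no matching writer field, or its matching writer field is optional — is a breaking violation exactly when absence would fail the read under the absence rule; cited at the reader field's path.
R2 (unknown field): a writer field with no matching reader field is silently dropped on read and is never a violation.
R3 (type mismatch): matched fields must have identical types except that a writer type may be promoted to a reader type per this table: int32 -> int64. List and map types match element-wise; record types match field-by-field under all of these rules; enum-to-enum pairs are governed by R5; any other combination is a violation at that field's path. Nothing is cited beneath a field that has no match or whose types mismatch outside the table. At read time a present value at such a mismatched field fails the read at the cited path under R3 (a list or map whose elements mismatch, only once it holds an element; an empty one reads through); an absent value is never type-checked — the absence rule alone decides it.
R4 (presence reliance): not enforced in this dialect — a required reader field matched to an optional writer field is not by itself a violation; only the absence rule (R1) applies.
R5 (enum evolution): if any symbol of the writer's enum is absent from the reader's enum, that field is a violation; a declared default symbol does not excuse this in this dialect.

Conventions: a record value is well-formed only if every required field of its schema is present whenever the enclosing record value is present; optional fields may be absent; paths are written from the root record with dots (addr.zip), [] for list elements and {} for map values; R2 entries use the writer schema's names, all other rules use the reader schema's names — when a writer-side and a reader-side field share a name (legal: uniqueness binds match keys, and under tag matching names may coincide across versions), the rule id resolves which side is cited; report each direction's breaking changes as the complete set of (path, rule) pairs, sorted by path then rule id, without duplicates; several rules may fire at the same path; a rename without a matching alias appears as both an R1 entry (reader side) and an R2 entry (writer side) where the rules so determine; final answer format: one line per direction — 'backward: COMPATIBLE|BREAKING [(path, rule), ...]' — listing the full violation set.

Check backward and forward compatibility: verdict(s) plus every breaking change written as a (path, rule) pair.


backward: BREAKING [(audit.locale, R1), (latitude, R3)]; forward: BREAKING [(audit.locale, R1), (latitude, R3)]

arrows below run writer -> reader for Device
backward for Device (reader v2, writer v1):
  status: Channel -> Channel, writer required; from status
  extras: list<float64> -> list<float64>, writer optional; from extras
  audit: Contact -> Contact, writer required; from audit
  weight: float32 -> float32, writer required; from weight
  primary: bool -> bool, writer required; from primary
  notes: string -> string, writer required; from notes
  latitude: float64 -> float32, writer optional; from latitude
  audit.age: int32 -> int32, writer optional; from audit.age
  no writer field matches reader audit.locale
  writer audit.locale: unknown to reader
  breaking: (audit.locale, R1)
  breaking: (latitude, R3)
  => 2 violation(s): backward is BREAKING for Device
forward for Device (reader v1, writer v2):
  status: Channel -> Channel, writer required; from status
  extras: list<float64> -> list<float64>, writer optional; from extras
  audit: Contact -> Contact, writer required; from audit
  weight: float32 -> float32, writer required; from weight
  primary: bool -> bool, writer required; from primary
  notes: string -> string, writer required; from notes
  latitude: float32 -> float64, writer optional; from latitude
  audit.age: int32 -> int32, writer optional; from audit.age
  no writer field matches reader audit.locale
  writer audit.locale: unknown to reader
  breaking: (audit.locale, R1)
  breaking: (latitude, R3)
  => 2 violation(s): forward is BREAKING for Device


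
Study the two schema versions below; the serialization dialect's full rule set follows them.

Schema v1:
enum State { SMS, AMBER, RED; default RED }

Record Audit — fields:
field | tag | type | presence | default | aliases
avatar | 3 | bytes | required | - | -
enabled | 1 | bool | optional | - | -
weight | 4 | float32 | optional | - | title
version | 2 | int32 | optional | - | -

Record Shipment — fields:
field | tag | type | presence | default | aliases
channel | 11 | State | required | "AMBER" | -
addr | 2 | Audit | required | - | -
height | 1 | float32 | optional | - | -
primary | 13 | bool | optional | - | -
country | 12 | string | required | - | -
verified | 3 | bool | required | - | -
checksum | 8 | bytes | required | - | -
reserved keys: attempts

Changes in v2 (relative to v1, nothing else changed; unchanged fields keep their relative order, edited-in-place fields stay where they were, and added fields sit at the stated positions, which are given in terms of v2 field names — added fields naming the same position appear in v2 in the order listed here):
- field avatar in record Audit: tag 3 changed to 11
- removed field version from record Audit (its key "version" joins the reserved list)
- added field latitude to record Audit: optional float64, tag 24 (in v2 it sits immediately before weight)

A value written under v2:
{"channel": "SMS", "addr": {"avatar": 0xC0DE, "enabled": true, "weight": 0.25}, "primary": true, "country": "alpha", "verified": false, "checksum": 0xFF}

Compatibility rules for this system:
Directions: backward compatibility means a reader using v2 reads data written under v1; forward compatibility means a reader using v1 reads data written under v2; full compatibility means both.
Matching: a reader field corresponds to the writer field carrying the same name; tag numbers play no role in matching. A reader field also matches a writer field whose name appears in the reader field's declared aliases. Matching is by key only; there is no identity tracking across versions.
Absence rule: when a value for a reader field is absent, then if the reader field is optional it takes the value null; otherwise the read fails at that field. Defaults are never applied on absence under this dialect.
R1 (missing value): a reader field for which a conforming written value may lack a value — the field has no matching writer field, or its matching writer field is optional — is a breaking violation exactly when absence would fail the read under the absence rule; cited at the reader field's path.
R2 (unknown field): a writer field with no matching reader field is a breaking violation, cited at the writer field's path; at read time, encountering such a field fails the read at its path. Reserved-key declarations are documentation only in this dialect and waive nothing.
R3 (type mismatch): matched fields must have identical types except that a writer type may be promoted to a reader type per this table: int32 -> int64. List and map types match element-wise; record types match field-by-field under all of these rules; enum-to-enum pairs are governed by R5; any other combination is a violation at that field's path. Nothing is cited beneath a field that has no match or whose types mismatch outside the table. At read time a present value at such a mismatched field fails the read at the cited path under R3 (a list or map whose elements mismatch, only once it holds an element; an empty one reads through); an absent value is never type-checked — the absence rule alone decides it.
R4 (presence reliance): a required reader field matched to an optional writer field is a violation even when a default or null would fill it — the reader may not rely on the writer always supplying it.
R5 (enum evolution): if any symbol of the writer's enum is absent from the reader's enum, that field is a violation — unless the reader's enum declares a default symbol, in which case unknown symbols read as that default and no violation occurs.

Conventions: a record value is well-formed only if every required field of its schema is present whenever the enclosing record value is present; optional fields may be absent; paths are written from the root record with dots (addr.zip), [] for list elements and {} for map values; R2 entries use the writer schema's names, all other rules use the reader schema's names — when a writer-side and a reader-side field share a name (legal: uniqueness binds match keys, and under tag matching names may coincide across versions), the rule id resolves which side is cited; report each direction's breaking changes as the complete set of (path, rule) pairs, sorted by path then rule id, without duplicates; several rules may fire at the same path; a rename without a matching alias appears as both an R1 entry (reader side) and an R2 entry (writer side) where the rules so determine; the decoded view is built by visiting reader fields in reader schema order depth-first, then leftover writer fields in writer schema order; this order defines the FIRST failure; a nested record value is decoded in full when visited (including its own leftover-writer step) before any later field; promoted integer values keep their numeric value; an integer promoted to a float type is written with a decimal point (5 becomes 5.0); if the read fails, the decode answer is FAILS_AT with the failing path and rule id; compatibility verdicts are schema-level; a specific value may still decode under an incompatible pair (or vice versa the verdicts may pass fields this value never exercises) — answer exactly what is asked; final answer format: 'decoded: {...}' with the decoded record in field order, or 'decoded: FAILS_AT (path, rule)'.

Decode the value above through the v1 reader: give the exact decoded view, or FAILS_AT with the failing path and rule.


each type pair in Shipment: writer, then reader
decode (reader v1):
  channel := "SMS"
  addr.avatar := 0xC0DE
  addr.enabled := true
  addr.weight := 0.25
  addr.version := null (not supplied -> null)
  height := null (not supplied -> null)
  primary := true
  country := "alpha"
  verified := false
  checksum := 0xFF
  => decoded: {"channel": "SMS", "addr": {"avatar": 0xC0DE, "enabled": true, "weight": 0.25, "version": null}, "height": null, "primary": true, "country": "alpha", "verified": false, "checksum": 0xFF}
remaining Shipment differences; none change what is asked:
  field avatar in record Audit: tag 3 changed to 11 -> no rule fires on it and the decoded Shipment view is identical with or without it
  removed field version from record Audit (its key "version" joins the reserved list) -> a verdict-level change on Shipment — the shown value reads the same
  added field latitude to record Audit: optional float64, tag 24 (in v2 it sits immediately before weight) -> a verdict-level change on Shipment — the shown value reads the same

decoded: {"channel": "SMS", "addr": {"avatar": 0xC0DE, "enabled": true, "weight": 0.25, "version": null}, "height": null, "primary": true, "country": "alpha", "verified": false, "checksum": 0xFF}
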